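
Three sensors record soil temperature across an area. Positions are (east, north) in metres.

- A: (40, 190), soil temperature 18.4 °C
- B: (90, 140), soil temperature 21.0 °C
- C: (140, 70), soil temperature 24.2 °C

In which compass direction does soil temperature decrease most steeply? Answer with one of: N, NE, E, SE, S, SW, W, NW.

Taking A as reference: B−A = (50, -50, +2.6); C−A = (100, -120, +5.8).
Determinant of the coordinate differences = 50·(-120) − 100·(-50) = -1000.
∂T/∂x = [(+2.6)·(-120) − (+5.8)·(-50)] / -1000 = +0.02200
∂T/∂y = [50·(+5.8) − 100·(+2.6)] / -1000 = -0.03000
Steepest decrease is along −∇f = (-0.02200 E, +0.03000 N) → northwest.

NW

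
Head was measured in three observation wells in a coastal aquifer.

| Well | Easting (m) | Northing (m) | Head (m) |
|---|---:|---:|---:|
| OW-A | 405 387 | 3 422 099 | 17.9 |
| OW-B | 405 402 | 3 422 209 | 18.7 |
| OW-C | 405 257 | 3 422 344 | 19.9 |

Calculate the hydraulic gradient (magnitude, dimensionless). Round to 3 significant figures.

Differences from OW-A: to OW-B (Δx, Δy, Δh) = (15, 110, +0.8); to OW-C = (-130, 245, +2.0).
Solve a·Δx + b·Δy = Δh: det = 15·245 − (-130)·110 = 17975.
∂h/∂x = [(+0.8)·245 − (+2.0)·110] / 17975 = -0.001335
∂h/∂y = [15·(+2.0) − (-130)·(+0.8)] / 17975 = +0.007455
|∇h| = √(-0.001335² + 0.007455²) = 0.007574

0.00757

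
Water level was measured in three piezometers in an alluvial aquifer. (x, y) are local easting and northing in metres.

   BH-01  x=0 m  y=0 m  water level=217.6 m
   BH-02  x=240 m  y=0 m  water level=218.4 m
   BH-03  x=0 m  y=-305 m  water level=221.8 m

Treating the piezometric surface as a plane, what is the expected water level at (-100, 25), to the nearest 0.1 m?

216.9 m

∂h/∂x = (218.4 − 217.6) / (240 − 0) = +0.003333
∂h/∂y = (221.8 − 217.6) / (-305 − 0) = -0.01377
h(-100, 25) = 217.6 + (+0.003333)·(-100) + (-0.01377)·(25) = 217.6 -0.333 -0.344 = 216.922 m.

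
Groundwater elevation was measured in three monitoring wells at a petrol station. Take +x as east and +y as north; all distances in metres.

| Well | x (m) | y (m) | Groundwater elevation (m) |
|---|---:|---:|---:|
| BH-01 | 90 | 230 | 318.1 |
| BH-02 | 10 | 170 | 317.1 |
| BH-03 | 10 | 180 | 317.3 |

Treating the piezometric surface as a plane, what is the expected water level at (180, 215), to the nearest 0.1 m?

317.6 m

Differences from BH-01: to BH-02 (Δx, Δy, Δh) = (-80, -60, -1.0); to BH-03 = (-80, -50, -0.8).
Solve a·Δx + b·Δy = Δh: det = (-80)·(-50) − (-80)·(-60) = -800.
∂h/∂x = [(-1.0)·(-50) − (-0.8)·(-60)] / -800 = -0.002500
∂h/∂y = [(-80)·(-0.8) − (-80)·(-1.0)] / -800 = +0.02000
h(180, 215) = 318.1 + (-0.002500)·(90) + (+0.02000)·(-15) = 318.1 -0.225 -0.300 = 317.575 m.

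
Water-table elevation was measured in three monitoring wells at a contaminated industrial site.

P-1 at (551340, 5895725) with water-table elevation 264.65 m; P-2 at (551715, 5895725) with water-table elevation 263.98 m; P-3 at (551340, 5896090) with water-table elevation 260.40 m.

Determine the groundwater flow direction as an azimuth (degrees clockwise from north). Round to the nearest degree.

∂h/∂x = (263.98 − 264.65) / (551715 − 551340) = -0.001787
∂h/∂y = (260.40 − 264.65) / (5896090 − 5895725) = -0.01164
Flow direction (−∇h) has components (+0.001787 E, +0.01164 N).
Azimuth = atan2(E, N) = atan2(+0.001787, +0.01164) = 8.7° ≈ 009°.

009°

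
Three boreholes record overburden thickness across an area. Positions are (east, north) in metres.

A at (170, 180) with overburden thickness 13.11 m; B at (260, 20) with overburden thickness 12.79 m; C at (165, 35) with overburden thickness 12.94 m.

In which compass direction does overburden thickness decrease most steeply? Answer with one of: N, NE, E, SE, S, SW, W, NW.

SE

Differences from A: to B (Δx, Δy, Δh) = (90, -160, -0.32); to C = (-5, -145, -0.17).
Solve a·Δx + b·Δy = Δd: det = 90·(-145) − (-5)·(-160) = -13850.
∂d/∂x = [(-0.32)·(-145) − (-0.17)·(-160)] / -13850 = -0.001386
∂d/∂y = [90·(-0.17) − (-5)·(-0.32)] / -13850 = +0.001220
Steepest decrease is along −∇f = (+0.001386 E, -0.001220 N) → southeast.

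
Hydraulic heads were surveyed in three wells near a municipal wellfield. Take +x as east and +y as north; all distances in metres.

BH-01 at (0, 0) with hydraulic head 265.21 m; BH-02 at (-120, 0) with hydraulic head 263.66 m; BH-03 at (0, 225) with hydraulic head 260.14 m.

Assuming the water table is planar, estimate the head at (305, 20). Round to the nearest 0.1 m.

268.7 m

∂h/∂x = (263.66 − 265.21) / (-120 − 0) = +0.01292
∂h/∂y = (260.14 − 265.21) / (225 − 0) = -0.02253
h(305, 20) = 265.21 + (+0.01292)·(305) + (-0.02253)·(20) = 265.21 +3.940 -0.451 = 268.699 m.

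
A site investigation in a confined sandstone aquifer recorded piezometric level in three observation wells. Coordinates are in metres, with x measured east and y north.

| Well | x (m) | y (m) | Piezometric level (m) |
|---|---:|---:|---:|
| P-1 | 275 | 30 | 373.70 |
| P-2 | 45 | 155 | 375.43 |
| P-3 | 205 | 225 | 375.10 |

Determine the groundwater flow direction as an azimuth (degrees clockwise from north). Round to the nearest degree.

Three-point gradient (reference P-1): Δ to P-2 = (-230, 125, +1.73), Δ to P-3 = (-70, 195, +1.40).
∂h/∂x = -0.004497, ∂h/∂y = +0.005565 (det = -36100).
Flow direction (−∇h) has components (+0.004497 E, -0.005565 N).
Azimuth = atan2(E, N) = atan2(+0.004497, -0.005565) = 141.1° ≈ 141°.

141°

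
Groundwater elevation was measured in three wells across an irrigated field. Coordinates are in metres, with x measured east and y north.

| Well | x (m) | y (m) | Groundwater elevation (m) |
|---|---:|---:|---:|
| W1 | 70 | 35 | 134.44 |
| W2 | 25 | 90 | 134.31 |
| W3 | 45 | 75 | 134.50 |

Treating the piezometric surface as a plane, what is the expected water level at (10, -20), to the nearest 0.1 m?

Three-point gradient (reference W1): Δ to W2 = (-45, 55, -0.13), Δ to W3 = (-25, 40, +0.06).
∂h/∂x = +0.02000, ∂h/∂y = +0.01400 (det = -425).
h(10, -20) = 134.44 + (+0.02000)·(-60) + (+0.01400)·(-55) = 134.44 -1.200 -0.770 = 132.470 m.

132.5 m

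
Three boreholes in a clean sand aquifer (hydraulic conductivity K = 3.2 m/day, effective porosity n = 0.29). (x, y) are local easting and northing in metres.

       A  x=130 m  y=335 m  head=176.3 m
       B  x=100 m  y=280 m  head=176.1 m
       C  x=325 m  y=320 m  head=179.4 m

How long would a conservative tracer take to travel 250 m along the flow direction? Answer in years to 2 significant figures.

3.8 years

Taking A as reference: B−A = (-30, -55, -0.2); C−A = (195, -15, +3.1).
Solve a·Δx + b·Δy = Δh: det = (-30)·(-15) − 195·(-55) = 11175.
∂h/∂x = [(-0.2)·(-15) − (+3.1)·(-55)] / 11175 = +0.01553
∂h/∂y = [(-30)·(+3.1) − 195·(-0.2)] / 11175 = -0.004832
|∇h| = √(0.01553² + -0.004832²) = 0.01626
Seepage velocity v = K·i/n = 3.2 × 0.01626 / 0.29 = 0.1794 m/day.
t = 250 / 0.1794 = 1394 days = 3.82 years.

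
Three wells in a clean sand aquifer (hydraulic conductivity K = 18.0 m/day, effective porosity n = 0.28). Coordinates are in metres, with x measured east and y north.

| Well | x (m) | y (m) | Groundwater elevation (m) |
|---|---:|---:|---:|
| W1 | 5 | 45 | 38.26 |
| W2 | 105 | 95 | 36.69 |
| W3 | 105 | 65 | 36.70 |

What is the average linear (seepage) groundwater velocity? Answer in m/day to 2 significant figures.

With h = a·x + b·y + c and W1 as origin, the differences give:
  100·a + 50·b = -1.57
  100·a + 20·b = -1.56
Eliminate b (×20 and ×50, subtract): -3000·a = 46.600 → a = ∂h/∂x = -0.01553
Back-substitute: b = ∂h/∂y = -0.0003333.
|∇h| = √(-0.01553² + -0.0003333²) = 0.01553
Seepage velocity v = K·i/n = 18.0 × 0.01553 / 0.28 = 0.9984 m/day.

1.00 m/day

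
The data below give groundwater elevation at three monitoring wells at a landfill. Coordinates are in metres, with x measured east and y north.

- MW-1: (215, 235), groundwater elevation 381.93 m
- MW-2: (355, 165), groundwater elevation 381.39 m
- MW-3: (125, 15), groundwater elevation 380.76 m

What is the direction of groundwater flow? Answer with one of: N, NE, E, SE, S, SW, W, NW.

S

Differences from MW-1: to MW-2 (Δx, Δy, Δh) = (140, -70, -0.54); to MW-3 = (-90, -220, -1.17).
Solve a·Δx + b·Δy = Δh: det = 140·(-220) − (-90)·(-70) = -37100.
∂h/∂x = [(-0.54)·(-220) − (-1.17)·(-70)] / -37100 = -0.0009946
∂h/∂y = [140·(-1.17) − (-90)·(-0.54)] / -37100 = +0.005725
Flow = −∇h = (+0.0009946 east, -0.005725 north), which points south.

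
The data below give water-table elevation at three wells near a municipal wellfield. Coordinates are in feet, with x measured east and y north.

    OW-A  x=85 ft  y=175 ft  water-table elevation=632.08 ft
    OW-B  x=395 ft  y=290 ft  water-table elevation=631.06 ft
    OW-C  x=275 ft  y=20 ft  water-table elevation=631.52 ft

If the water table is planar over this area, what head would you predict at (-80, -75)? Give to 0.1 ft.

632.7 ft

Taking OW-A as reference: OW-B−OW-A = (310, 115, -1.02); OW-C−OW-A = (190, -155, -0.56).
Solve a·Δx + b·Δy = Δh: det = 310·(-155) − 190·115 = -69900.
∂h/∂x = [(-1.02)·(-155) − (-0.56)·115] / -69900 = -0.003183
∂h/∂y = [310·(-0.56) − 190·(-1.02)] / -69900 = -0.0002890
h(-80, -75) = 632.08 + (-0.003183)·(-165) + (-0.0002890)·(-250) = 632.08 +0.525 +0.072 = 632.677 ft.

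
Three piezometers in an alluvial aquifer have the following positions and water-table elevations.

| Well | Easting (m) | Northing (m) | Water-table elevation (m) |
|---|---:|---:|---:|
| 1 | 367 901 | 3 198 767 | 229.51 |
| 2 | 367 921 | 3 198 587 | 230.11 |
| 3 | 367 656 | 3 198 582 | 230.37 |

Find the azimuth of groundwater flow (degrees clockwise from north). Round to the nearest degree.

015°

With h = a·x + b·y + c and 1 as origin, the differences give:
  20·a + (-180)·b = +0.60
  (-245)·a + (-185)·b = +0.86
Eliminate b (×(-185) and ×(-180), subtract): -47800·a = 43.800 → a = ∂h/∂x = -0.0009163
Back-substitute: b = ∂h/∂y = -0.003435.
Flow direction (−∇h) has components (+0.0009163 E, +0.003435 N).
Azimuth = atan2(E, N) = atan2(+0.0009163, +0.003435) = 14.9° ≈ 015°.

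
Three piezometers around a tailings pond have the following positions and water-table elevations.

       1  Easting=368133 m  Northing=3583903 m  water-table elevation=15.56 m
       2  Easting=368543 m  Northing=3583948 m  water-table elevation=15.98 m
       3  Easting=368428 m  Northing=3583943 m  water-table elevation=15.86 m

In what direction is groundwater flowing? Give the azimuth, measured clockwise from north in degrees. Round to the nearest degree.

285°

Differences from 1: to 2 (Δx, Δy, Δh) = (410, 45, +0.42); to 3 = (295, 40, +0.30).
Determinant of the coordinate differences = 410·40 − 295·45 = 3125.
∂h/∂x = [(+0.42)·40 − (+0.30)·45] / 3125 = +0.001056
∂h/∂y = [410·(+0.30) − 295·(+0.42)] / 3125 = -0.0002880
Flow direction (−∇h) has components (-0.001056 E, +0.0002880 N).
Azimuth = atan2(E, N) = atan2(-0.001056, +0.0002880) = 285.3° ≈ 285°.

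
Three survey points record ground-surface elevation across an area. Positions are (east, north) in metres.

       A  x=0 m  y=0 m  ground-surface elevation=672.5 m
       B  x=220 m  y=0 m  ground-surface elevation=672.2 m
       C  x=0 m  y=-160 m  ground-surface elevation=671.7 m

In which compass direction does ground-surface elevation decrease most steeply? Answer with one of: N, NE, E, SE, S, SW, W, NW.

∂z/∂x = (672.2 − 672.5) / (220 − 0) = -0.001364
∂z/∂y = (671.7 − 672.5) / (-160 − 0) = +0.005000
Steepest decrease is along −∇f = (+0.001364 E, -0.005000 N) → south.

S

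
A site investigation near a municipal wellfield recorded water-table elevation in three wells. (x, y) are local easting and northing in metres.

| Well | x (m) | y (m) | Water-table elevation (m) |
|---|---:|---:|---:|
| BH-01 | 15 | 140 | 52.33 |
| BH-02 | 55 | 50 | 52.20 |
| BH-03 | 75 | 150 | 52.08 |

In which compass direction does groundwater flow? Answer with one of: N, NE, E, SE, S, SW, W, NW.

With h = a·x + b·y + c and BH-01 as origin, the differences give:
  40·a + (-90)·b = -0.13
  60·a + 10·b = -0.25
Eliminate b (×10 and ×(-90), subtract): 5800·a = -23.800 → a = ∂h/∂x = -0.004103
Back-substitute: b = ∂h/∂y = -0.0003793.
Flow = −∇h = (+0.004103 east, +0.0003793 north), which points east.

E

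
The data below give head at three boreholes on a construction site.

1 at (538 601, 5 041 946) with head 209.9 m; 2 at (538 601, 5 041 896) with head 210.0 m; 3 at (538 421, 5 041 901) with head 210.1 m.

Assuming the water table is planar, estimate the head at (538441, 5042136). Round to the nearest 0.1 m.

209.6 m

Taking 1 as reference: 2−1 = (0, -50, +0.1); 3−1 = (-180, -45, +0.2).
Solve a·Δx + b·Δy = Δh: det = 0·(-45) − (-180)·(-50) = -9000.
∂h/∂x = [(+0.1)·(-45) − (+0.2)·(-50)] / -9000 = -0.0006111
∂h/∂y = [0·(+0.2) − (-180)·(+0.1)] / -9000 = -0.002000
h(538441, 5042136) = 209.9 + (-0.0006111)·(-160) + (-0.002000)·(190) = 209.9 +0.098 -0.380 = 209.618 m.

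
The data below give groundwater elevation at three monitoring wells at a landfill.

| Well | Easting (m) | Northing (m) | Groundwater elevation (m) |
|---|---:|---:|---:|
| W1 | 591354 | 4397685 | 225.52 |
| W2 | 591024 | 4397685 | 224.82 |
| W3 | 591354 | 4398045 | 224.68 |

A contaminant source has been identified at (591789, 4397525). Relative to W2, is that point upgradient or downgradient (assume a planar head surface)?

upgradient

∂h/∂x = (224.82 − 225.52) / (591024 − 591354) = +0.002121
∂h/∂y = (224.68 − 225.52) / (4398045 − 4397685) = -0.002333
Head at (591789, 4397525) = 225.52 + (+0.002121)·(435) + (-0.002333)·(-160) = 226.82 m.
That is higher than the 224.82 m at W2, so the point is upgradient.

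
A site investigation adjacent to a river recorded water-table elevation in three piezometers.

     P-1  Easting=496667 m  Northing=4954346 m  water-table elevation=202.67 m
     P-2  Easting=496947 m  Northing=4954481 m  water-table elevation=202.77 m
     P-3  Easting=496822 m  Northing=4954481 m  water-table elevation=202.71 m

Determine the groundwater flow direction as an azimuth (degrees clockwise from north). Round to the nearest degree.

298°

With h = a·x + b·y + c and P-1 as origin, the differences give:
  280·a + 135·b = +0.10
  155·a + 135·b = +0.04
Eliminate b (×135 and ×135, subtract): 16875·a = 8.100 → a = ∂h/∂x = +0.0004800
Back-substitute: b = ∂h/∂y = -0.0002548.
Flow direction (−∇h) has components (-0.0004800 E, +0.0002548 N).
Azimuth = atan2(E, N) = atan2(-0.0004800, +0.0002548) = 298.0° ≈ 298°.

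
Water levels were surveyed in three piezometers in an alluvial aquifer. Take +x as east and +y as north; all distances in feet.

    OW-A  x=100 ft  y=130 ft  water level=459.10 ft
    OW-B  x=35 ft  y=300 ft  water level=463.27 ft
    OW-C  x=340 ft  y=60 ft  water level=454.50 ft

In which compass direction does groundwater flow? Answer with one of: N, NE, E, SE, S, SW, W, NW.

SE

Differences from OW-A: to OW-B (Δx, Δy, Δh) = (-65, 170, +4.17); to OW-C = (240, -70, -4.60).
Determinant of the coordinate differences = (-65)·(-70) − 240·170 = -36250.
∂h/∂x = [(+4.17)·(-70) − (-4.60)·170] / -36250 = -0.01352
∂h/∂y = [(-65)·(-4.60) − 240·(+4.17)] / -36250 = +0.01936
Flow = −∇h = (+0.01352 east, -0.01936 north), which points southeast.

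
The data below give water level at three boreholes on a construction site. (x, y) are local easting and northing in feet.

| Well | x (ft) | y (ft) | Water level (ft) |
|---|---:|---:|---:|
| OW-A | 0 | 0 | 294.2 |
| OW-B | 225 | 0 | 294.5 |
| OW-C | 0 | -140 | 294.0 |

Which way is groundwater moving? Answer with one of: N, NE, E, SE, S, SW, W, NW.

∂h/∂x = (294.5 − 294.2) / (225 − 0) = +0.001333
∂h/∂y = (294.0 − 294.2) / (-140 − 0) = +0.001429
Flow = −∇h = (-0.001333 east, -0.001429 north), which points southwest.

SW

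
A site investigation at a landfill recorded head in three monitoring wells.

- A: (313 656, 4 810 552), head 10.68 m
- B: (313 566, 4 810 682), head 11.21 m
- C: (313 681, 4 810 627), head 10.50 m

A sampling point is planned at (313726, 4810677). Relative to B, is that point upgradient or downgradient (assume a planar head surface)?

With h = a·x + b·y + c and A as origin, the differences give:
  (-90)·a + 130·b = +0.53
  25·a + 75·b = -0.18
Eliminate b (×75 and ×130, subtract): -10000·a = 63.150 → a = ∂h/∂x = -0.006315
Back-substitute: b = ∂h/∂y = -0.0002950.
Head at (313726, 4810677) = 10.68 + (-0.006315)·(70) + (-0.0002950)·(125) = 10.20 m.
That is lower than the 11.21 m at B, so the point is downgradient.

downgradient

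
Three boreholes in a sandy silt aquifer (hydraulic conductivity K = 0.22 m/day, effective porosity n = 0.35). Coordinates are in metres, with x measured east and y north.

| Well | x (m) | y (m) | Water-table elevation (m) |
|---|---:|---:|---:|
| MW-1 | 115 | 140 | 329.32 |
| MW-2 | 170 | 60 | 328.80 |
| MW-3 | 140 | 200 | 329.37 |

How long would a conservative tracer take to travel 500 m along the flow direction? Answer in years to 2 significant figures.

Three-point gradient (reference MW-1): Δ to MW-2 = (55, -80, -0.52), Δ to MW-3 = (25, 60, +0.05).
∂h/∂x = -0.005132, ∂h/∂y = +0.002972 (det = 5300).
|∇h| = √(-0.005132² + 0.002972²) = 0.00593
Seepage velocity v = K·i/n = 0.22 × 0.00593 / 0.35 = 0.003727 m/day.
t = 500 / 0.003727 = 1.342e+05 days = 367 years.

370 years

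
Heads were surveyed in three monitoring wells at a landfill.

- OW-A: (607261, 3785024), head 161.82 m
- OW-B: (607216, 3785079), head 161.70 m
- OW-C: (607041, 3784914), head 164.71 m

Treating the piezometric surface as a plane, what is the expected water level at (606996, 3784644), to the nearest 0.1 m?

167.6 m

With h = a·x + b·y + c and OW-A as origin, the differences give:
  (-45)·a + 55·b = -0.12
  (-220)·a + (-110)·b = +2.89
Eliminate b (×(-110) and ×55, subtract): 17050·a = -145.750 → a = ∂h/∂x = -0.008548
Back-substitute: b = ∂h/∂y = -0.009176.
h(606996, 3784644) = 161.82 + (-0.008548)·(-265) + (-0.009176)·(-380) = 161.82 +2.265 +3.487 = 167.572 m.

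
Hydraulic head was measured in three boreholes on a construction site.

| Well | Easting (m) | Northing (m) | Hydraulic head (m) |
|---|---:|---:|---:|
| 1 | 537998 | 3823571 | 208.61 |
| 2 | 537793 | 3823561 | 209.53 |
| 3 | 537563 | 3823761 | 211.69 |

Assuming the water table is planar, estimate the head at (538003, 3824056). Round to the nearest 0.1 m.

211.2 m

Taking 1 as reference: 2−1 = (-205, -10, +0.92); 3−1 = (-435, 190, +3.08).
Determinant of the coordinate differences = (-205)·190 − (-435)·(-10) = -43300.
∂h/∂x = [(+0.92)·190 − (+3.08)·(-10)] / -43300 = -0.004748
∂h/∂y = [(-205)·(+3.08) − (-435)·(+0.92)] / -43300 = +0.005339
h(538003, 3824056) = 208.61 + (-0.004748)·(5) + (+0.005339)·(485) = 208.61 -0.024 +2.590 = 211.176 m.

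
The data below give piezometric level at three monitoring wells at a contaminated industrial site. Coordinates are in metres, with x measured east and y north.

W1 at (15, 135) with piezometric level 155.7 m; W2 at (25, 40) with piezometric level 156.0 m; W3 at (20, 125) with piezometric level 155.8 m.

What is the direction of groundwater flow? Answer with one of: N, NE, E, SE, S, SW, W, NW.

W

Differences from W1: to W2 (Δx, Δy, Δh) = (10, -95, +0.3); to W3 = (5, -10, +0.1).
Solve a·Δx + b·Δy = Δh: det = 10·(-10) − 5·(-95) = 375.
∂h/∂x = [(+0.3)·(-10) − (+0.1)·(-95)] / 375 = +0.01733
∂h/∂y = [10·(+0.1) − 5·(+0.3)] / 375 = -0.001333
Flow = −∇h = (-0.01733 east, +0.001333 north), which points west.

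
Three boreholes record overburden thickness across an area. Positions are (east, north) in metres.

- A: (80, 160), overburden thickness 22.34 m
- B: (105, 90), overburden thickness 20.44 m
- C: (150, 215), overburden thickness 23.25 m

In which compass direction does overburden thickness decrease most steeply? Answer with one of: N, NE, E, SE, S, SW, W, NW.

Taking A as reference: B−A = (25, -70, -1.90); C−A = (70, 55, +0.91).
Solve a·Δx + b·Δy = Δd: det = 25·55 − 70·(-70) = 6275.
∂d/∂x = [(-1.90)·55 − (+0.91)·(-70)] / 6275 = -0.006502
∂d/∂y = [25·(+0.91) − 70·(-1.90)] / 6275 = +0.02482
Steepest decrease is along −∇f = (+0.006502 E, -0.02482 N) → south.

S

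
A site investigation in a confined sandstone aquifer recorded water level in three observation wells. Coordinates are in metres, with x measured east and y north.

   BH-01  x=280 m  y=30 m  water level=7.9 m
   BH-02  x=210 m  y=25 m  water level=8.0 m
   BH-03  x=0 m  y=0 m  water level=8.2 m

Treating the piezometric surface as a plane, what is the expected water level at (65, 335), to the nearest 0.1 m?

11.4 m

Three-point gradient (reference BH-01): Δ to BH-02 = (-70, -5, +0.1), Δ to BH-03 = (-280, -30, +0.3).
∂h/∂x = -0.002143, ∂h/∂y = +0.010000 (det = 700).
h(65, 335) = 7.9 + (-0.002143)·(-215) + (+0.010000)·(305) = 7.9 +0.461 +3.050 = 11.411 m.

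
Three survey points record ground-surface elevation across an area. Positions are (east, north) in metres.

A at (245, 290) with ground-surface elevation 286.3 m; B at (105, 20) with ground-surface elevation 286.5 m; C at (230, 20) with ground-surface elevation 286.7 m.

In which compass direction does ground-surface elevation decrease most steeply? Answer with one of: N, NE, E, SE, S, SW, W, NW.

NW

With z = a·x + b·y + c and A as origin, the differences give:
  (-140)·a + (-270)·b = +0.2
  (-15)·a + (-270)·b = +0.4
Eliminate b (×(-270) and ×(-270), subtract): 33750·a = 54.00 → a = ∂z/∂x = +0.001600
Back-substitute: b = ∂z/∂y = -0.001570.
Steepest decrease is along −∇f = (-0.001600 E, +0.001570 N) → northwest.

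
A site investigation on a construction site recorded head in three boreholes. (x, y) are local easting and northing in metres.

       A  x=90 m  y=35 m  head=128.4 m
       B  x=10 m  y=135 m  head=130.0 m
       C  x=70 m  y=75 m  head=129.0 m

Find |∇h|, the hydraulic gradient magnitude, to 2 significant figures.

With h = a·x + b·y + c and A as origin, the differences give:
  (-80)·a + 100·b = +1.6
  (-20)·a + 40·b = +0.6
Eliminate b (×40 and ×100, subtract): -1200·a = 4.00 → a = ∂h/∂x = -0.003333
Back-substitute: b = ∂h/∂y = +0.01333.
|∇h| = √(-0.003333² + 0.01333²) = 0.01374

0.014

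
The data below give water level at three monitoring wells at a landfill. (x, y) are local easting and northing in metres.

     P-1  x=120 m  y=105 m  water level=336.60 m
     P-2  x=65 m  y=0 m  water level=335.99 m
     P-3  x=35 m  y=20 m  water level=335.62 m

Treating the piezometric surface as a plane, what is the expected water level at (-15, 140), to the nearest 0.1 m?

335.0 m

Differences from P-1: to P-2 (Δx, Δy, Δh) = (-55, -105, -0.61); to P-3 = (-85, -85, -0.98).
Determinant of the coordinate differences = (-55)·(-85) − (-85)·(-105) = -4250.
∂h/∂x = [(-0.61)·(-85) − (-0.98)·(-105)] / -4250 = +0.01201
∂h/∂y = [(-55)·(-0.98) − (-85)·(-0.61)] / -4250 = -0.0004824
h(-15, 140) = 336.60 + (+0.01201)·(-135) + (-0.0004824)·(35) = 336.60 -1.622 -0.017 = 334.962 m.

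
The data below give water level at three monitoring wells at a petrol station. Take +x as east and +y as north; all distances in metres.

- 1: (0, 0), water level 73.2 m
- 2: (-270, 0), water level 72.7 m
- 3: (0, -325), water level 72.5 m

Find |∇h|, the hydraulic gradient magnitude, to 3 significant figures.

∂h/∂x = (72.7 − 73.2) / (-270 − 0) = +0.001852
∂h/∂y = (72.5 − 73.2) / (-325 − 0) = +0.002154
|∇h| = √(0.001852² + 0.002154²) = 0.002841

0.00284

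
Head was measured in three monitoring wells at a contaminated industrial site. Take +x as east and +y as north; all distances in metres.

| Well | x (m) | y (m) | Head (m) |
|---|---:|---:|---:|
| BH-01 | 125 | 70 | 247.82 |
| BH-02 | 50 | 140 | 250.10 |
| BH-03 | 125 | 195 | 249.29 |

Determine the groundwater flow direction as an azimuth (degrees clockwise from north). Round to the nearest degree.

121°

Taking BH-01 as reference: BH-02−BH-01 = (-75, 70, +2.28); BH-03−BH-01 = (0, 125, +1.47).
Solve a·Δx + b·Δy = Δh: det = (-75)·125 − 0·70 = -9375.
∂h/∂x = [(+2.28)·125 − (+1.47)·70] / -9375 = -0.01942
∂h/∂y = [(-75)·(+1.47) − 0·(+2.28)] / -9375 = +0.01176
Flow direction (−∇h) has components (+0.01942 E, -0.01176 N).
Azimuth = atan2(E, N) = atan2(+0.01942, -0.01176) = 121.2° ≈ 121°.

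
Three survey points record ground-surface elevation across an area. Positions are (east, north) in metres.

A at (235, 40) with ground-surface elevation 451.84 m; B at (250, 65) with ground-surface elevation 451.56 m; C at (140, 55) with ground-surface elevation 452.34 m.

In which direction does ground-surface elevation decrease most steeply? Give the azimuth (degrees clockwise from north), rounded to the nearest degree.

Differences from A: to B (Δx, Δy, Δh) = (15, 25, -0.28); to C = (-95, 15, +0.50).
Solve a·Δx + b·Δy = Δz: det = 15·15 − (-95)·25 = 2600.
∂z/∂x = [(-0.28)·15 − (+0.50)·25] / 2600 = -0.006423
∂z/∂y = [15·(+0.50) − (-95)·(-0.28)] / 2600 = -0.007346
Steepest decrease is along −∇f: components (+0.006423 E, +0.007346 N).
Azimuth = atan2(+0.006423, +0.007346) = 41.2° ≈ 041°.

041°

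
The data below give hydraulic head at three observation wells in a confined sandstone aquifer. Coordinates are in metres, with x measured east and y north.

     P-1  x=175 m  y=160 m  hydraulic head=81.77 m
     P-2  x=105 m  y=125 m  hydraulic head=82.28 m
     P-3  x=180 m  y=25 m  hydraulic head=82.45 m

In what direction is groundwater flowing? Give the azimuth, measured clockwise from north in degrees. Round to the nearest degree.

042°

Differences from P-1: to P-2 (Δx, Δy, Δh) = (-70, -35, +0.51); to P-3 = (5, -135, +0.68).
Solve a·Δx + b·Δy = Δh: det = (-70)·(-135) − 5·(-35) = 9625.
∂h/∂x = [(+0.51)·(-135) − (+0.68)·(-35)] / 9625 = -0.004681
∂h/∂y = [(-70)·(+0.68) − 5·(+0.51)] / 9625 = -0.005210
Flow direction (−∇h) has components (+0.004681 E, +0.005210 N).
Azimuth = atan2(E, N) = atan2(+0.004681, +0.005210) = 41.9° ≈ 042°.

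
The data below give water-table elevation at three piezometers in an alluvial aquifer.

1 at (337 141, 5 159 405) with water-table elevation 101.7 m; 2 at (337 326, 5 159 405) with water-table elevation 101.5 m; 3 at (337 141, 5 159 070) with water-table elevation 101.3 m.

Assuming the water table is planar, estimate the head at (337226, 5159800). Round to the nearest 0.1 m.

102.1 m

∂h/∂x = (101.5 − 101.7) / (337326 − 337141) = -0.001081
∂h/∂y = (101.3 − 101.7) / (5159070 − 5159405) = +0.001194
h(337226, 5159800) = 101.7 + (-0.001081)·(85) + (+0.001194)·(395) = 101.7 -0.092 +0.472 = 102.080 m.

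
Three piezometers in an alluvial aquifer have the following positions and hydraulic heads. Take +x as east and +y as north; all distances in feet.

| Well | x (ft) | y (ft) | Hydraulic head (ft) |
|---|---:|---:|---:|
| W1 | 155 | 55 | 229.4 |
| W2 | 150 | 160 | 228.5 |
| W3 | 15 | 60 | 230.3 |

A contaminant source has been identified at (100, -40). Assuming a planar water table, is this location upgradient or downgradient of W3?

With h = a·x + b·y + c and W1 as origin, the differences give:
  (-5)·a + 105·b = -0.9
  (-140)·a + 5·b = +0.9
Eliminate b (×5 and ×105, subtract): 14675·a = -99.00 → a = ∂h/∂x = -0.006746
Back-substitute: b = ∂h/∂y = -0.008893.
Head at (100, -40) = 229.4 + (-0.006746)·(-55) + (-0.008893)·(-95) = 230.62 ft.
That is higher than the 230.3 ft at W3, so the point is upgradient.

upgradient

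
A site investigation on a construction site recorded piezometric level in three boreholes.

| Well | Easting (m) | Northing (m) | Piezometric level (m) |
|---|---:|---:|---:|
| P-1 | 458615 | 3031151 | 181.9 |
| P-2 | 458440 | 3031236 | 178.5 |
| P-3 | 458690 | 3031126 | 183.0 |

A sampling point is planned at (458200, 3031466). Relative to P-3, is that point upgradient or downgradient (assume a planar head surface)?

Differences from P-1: to P-2 (Δx, Δy, Δh) = (-175, 85, -3.4); to P-3 = (75, -25, +1.1).
Determinant of the coordinate differences = (-175)·(-25) − 75·85 = -2000.
∂h/∂x = [(-3.4)·(-25) − (+1.1)·85] / -2000 = +0.004250
∂h/∂y = [(-175)·(+1.1) − 75·(-3.4)] / -2000 = -0.03125
Head at (458200, 3031466) = 181.9 + (+0.004250)·(-415) + (-0.03125)·(315) = 170.29 m.
That is lower than the 183.0 m at P-3, so the point is downgradient.

downgradient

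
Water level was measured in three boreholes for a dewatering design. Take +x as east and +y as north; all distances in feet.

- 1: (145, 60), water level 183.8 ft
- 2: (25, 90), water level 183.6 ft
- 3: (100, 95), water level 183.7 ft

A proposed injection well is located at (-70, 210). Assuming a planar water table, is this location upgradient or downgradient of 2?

Three-point gradient (reference 1): Δ to 2 = (-120, 30, -0.2), Δ to 3 = (-45, 35, -0.1).
∂h/∂x = +0.001404, ∂h/∂y = -0.001053 (det = -2850).
Head at (-70, 210) = 183.8 + (+0.001404)·(-215) + (-0.001053)·(150) = 183.34 ft.
That is lower than the 183.6 ft at 2, so the point is downgradient.

downgradient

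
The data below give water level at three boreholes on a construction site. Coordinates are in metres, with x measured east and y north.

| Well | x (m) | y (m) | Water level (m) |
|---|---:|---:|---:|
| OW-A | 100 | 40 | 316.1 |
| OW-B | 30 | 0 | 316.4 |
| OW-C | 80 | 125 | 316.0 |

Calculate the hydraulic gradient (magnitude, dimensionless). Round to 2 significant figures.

Three-point gradient (reference OW-A): Δ to OW-B = (-70, -40, +0.3), Δ to OW-C = (-20, 85, -0.1).
∂h/∂x = -0.003185, ∂h/∂y = -0.001926 (det = -6750).
|∇h| = √(-0.003185² + -0.001926²) = 0.003722

0.0037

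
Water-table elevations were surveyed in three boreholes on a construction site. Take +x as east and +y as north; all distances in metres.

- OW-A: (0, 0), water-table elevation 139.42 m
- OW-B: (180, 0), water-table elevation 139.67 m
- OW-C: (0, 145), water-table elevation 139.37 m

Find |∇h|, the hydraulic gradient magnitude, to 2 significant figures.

0.0014

∂h/∂x = (139.67 − 139.42) / (180 − 0) = +0.001389
∂h/∂y = (139.37 − 139.42) / (145 − 0) = -0.0003448
|∇h| = √(0.001389² + -0.0003448²) = 0.001431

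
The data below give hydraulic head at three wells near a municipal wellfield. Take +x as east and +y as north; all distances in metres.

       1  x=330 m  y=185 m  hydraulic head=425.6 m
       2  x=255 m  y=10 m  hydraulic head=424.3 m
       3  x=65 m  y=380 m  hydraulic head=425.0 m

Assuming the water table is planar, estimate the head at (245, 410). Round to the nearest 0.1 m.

426.2 m

With h = a·x + b·y + c and 1 as origin, the differences give:
  (-75)·a + (-175)·b = -1.3
  (-265)·a + 195·b = -0.6
Eliminate b (×195 and ×(-175), subtract): -61000·a = -358.50 → a = ∂h/∂x = +0.005877
Back-substitute: b = ∂h/∂y = +0.004910.
h(245, 410) = 425.6 + (+0.005877)·(-85) + (+0.004910)·(225) = 425.6 -0.500 +1.105 = 426.205 m.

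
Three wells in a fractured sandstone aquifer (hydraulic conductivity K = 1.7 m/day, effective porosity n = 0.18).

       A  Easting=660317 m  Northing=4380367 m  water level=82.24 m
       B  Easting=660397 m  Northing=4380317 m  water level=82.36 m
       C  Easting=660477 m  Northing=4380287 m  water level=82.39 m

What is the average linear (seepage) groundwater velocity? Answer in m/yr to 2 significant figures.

16 m/yr

With h = a·x + b·y + c and A as origin, the differences give:
  80·a + (-50)·b = +0.12
  160·a + (-80)·b = +0.15
Eliminate b (×(-80) and ×(-50), subtract): 1600·a = -2.100 → a = ∂h/∂x = -0.001313
Back-substitute: b = ∂h/∂y = -0.004500.
|∇h| = √(-0.001313² + -0.004500²) = 0.004688
Seepage velocity v = K·i/n = 1.7 × 0.004688 / 0.18 = 0.04428 m/day = 16.17 m/yr.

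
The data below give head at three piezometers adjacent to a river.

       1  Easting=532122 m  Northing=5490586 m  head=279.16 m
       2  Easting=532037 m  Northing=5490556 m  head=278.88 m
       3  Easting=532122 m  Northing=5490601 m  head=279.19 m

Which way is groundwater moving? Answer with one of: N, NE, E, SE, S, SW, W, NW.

SW

Three-point gradient (reference 1): Δ to 2 = (-85, -30, -0.28), Δ to 3 = (0, 15, +0.03).
∂h/∂x = +0.002588, ∂h/∂y = +0.002000 (det = -1275).
Flow = −∇h = (-0.002588 east, -0.002000 north), which points southwest.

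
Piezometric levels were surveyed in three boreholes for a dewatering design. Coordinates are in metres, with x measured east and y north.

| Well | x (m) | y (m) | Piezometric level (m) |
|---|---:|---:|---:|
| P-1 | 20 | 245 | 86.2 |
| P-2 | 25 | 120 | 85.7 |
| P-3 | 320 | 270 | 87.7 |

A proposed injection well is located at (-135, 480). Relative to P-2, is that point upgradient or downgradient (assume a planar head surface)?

upgradient

With h = a·x + b·y + c and P-1 as origin, the differences give:
  5·a + (-125)·b = -0.5
  300·a + 25·b = +1.5
Eliminate b (×25 and ×(-125), subtract): 37625·a = 175.00 → a = ∂h/∂x = +0.004651
Back-substitute: b = ∂h/∂y = +0.004186.
Head at (-135, 480) = 86.2 + (+0.004651)·(-155) + (+0.004186)·(235) = 86.46 m.
That is higher than the 85.7 m at P-2, so the point is upgradient.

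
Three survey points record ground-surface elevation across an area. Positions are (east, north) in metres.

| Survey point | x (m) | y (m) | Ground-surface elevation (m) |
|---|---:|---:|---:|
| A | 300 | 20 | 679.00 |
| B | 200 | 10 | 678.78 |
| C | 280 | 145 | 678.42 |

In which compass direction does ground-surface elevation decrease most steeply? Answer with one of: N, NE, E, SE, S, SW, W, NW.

Differences from A: to B (Δx, Δy, Δh) = (-100, -10, -0.22); to C = (-20, 125, -0.58).
Determinant of the coordinate differences = (-100)·125 − (-20)·(-10) = -12700.
∂z/∂x = [(-0.22)·125 − (-0.58)·(-10)] / -12700 = +0.002622
∂z/∂y = [(-100)·(-0.58) − (-20)·(-0.22)] / -12700 = -0.004220
Steepest decrease is along −∇f = (-0.002622 E, +0.004220 N) → northwest.

NW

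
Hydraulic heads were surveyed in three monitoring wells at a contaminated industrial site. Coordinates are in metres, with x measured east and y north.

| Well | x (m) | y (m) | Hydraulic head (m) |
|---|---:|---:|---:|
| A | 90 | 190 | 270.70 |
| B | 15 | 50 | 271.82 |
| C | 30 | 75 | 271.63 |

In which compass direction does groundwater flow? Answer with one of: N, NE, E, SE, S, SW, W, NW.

NW

Taking A as reference: B−A = (-75, -140, +1.12); C−A = (-60, -115, +0.93).
Solve a·Δx + b·Δy = Δh: det = (-75)·(-115) − (-60)·(-140) = 225.
∂h/∂x = [(+1.12)·(-115) − (+0.93)·(-140)] / 225 = +0.006222
∂h/∂y = [(-75)·(+0.93) − (-60)·(+1.12)] / 225 = -0.01133
Flow = −∇h = (-0.006222 east, +0.01133 north), which points northwest.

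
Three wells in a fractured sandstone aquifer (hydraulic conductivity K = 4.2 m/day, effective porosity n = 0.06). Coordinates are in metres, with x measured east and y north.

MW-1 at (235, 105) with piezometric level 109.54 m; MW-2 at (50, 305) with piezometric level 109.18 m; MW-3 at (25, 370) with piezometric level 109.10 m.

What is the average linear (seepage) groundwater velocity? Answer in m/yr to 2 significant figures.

With h = a·x + b·y + c and MW-1 as origin, the differences give:
  (-185)·a + 200·b = -0.36
  (-210)·a + 265·b = -0.44
Eliminate b (×265 and ×200, subtract): -7025·a = -7.400 → a = ∂h/∂x = +0.001053
Back-substitute: b = ∂h/∂y = -0.0008256.
|∇h| = √(0.001053² + -0.0008256²) = 0.001338
Seepage velocity v = K·i/n = 4.2 × 0.001338 / 0.06 = 0.09366 m/day = 34.21 m/yr.

34 m/yr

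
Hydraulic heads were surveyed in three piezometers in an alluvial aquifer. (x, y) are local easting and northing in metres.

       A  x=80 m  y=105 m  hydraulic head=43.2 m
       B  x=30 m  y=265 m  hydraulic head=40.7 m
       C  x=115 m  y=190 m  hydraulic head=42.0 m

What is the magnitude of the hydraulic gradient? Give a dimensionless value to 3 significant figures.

Three-point gradient (reference A): Δ to B = (-50, 160, -2.5), Δ to C = (35, 85, -1.2).
∂h/∂x = +0.002081, ∂h/∂y = -0.01497 (det = -9850).
|∇h| = √(0.002081² + -0.01497²) = 0.01511

0.0151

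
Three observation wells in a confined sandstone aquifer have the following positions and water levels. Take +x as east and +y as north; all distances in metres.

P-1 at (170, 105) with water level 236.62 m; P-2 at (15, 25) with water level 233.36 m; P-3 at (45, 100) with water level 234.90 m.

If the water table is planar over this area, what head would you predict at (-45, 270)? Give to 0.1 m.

Differences from P-1: to P-2 (Δx, Δy, Δh) = (-155, -80, -3.26); to P-3 = (-125, -5, -1.72).
Solve a·Δx + b·Δy = Δh: det = (-155)·(-5) − (-125)·(-80) = -9225.
∂h/∂x = [(-3.26)·(-5) − (-1.72)·(-80)] / -9225 = +0.01315
∂h/∂y = [(-155)·(-1.72) − (-125)·(-3.26)] / -9225 = +0.01527
h(-45, 270) = 236.62 + (+0.01315)·(-215) + (+0.01527)·(165) = 236.62 -2.827 +2.520 = 236.313 m.

236.3 m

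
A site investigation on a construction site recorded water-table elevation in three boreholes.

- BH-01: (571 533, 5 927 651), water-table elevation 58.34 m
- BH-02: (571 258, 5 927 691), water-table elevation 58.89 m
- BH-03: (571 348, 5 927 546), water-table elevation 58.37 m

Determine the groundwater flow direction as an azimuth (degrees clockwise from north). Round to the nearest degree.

148°

With h = a·x + b·y + c and BH-01 as origin, the differences give:
  (-275)·a + 40·b = +0.55
  (-185)·a + (-105)·b = +0.03
Eliminate b (×(-105) and ×40, subtract): 36275·a = -58.950 → a = ∂h/∂x = -0.001625
Back-substitute: b = ∂h/∂y = +0.002578.
Flow direction (−∇h) has components (+0.001625 E, -0.002578 N).
Azimuth = atan2(E, N) = atan2(+0.001625, -0.002578) = 147.8° ≈ 148°.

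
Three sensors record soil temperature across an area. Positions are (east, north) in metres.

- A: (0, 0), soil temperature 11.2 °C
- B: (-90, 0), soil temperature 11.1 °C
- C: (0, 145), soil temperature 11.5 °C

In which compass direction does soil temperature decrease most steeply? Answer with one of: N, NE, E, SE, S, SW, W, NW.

SW

∂T/∂x = (11.1 − 11.2) / (-90 − 0) = +0.001111
∂T/∂y = (11.5 − 11.2) / (145 − 0) = +0.002069
Steepest decrease is along −∇f = (-0.001111 E, -0.002069 N) → southwest.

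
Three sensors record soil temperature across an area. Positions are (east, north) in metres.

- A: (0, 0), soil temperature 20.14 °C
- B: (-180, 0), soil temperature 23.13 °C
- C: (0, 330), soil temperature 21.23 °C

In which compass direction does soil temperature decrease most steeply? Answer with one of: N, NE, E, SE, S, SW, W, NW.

E

∂T/∂x = (23.13 − 20.14) / (-180 − 0) = -0.01661
∂T/∂y = (21.23 − 20.14) / (330 − 0) = +0.003303
Steepest decrease is along −∇f = (+0.01661 E, -0.003303 N) → east.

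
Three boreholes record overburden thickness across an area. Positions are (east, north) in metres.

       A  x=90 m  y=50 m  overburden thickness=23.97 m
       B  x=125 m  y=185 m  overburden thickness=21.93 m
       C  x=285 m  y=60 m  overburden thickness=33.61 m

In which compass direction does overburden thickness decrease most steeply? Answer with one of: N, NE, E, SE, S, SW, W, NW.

NW

Taking A as reference: B−A = (35, 135, -2.04); C−A = (195, 10, +9.64).
Determinant of the coordinate differences = 35·10 − 195·135 = -25975.
∂d/∂x = [(-2.04)·10 − (+9.64)·135] / -25975 = +0.05089
∂d/∂y = [35·(+9.64) − 195·(-2.04)] / -25975 = -0.02830
Steepest decrease is along −∇f = (-0.05089 E, +0.02830 N) → northwest.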